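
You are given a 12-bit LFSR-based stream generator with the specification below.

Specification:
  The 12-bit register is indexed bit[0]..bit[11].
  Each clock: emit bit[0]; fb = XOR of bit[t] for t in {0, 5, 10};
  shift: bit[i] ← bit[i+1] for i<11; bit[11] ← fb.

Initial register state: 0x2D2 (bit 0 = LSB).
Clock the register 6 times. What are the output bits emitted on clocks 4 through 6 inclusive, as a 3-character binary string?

010

reg_0 = 0x2D2
clock 1: out=0, reg = 0x169
clock 2: out=1, reg = 0x0B4
clock 3: out=0, reg = 0x85A
clock 4: out=0, reg = 0x42D
clock 5: out=1, reg = 0xA16
clock 6: out=0, reg = 0x50B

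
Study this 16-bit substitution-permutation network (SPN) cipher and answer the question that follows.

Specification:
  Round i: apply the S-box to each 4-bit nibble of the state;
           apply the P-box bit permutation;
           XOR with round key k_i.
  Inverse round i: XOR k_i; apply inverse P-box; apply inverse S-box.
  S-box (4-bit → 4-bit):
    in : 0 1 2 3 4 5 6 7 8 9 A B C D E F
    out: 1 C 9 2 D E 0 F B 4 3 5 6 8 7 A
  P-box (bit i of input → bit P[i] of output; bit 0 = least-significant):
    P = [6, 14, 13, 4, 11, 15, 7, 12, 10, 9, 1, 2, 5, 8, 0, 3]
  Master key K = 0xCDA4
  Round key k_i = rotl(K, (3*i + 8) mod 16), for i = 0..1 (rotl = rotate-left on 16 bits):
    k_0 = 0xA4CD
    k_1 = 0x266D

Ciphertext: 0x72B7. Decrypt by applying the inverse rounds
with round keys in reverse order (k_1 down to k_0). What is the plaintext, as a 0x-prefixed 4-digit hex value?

0xC847

s_0 = ciphertext = 0x72B7
s_1 = InvRound(s_0, k_1) = 0xDB18
s_2 = InvRound(s_1, k_0) = 0xC847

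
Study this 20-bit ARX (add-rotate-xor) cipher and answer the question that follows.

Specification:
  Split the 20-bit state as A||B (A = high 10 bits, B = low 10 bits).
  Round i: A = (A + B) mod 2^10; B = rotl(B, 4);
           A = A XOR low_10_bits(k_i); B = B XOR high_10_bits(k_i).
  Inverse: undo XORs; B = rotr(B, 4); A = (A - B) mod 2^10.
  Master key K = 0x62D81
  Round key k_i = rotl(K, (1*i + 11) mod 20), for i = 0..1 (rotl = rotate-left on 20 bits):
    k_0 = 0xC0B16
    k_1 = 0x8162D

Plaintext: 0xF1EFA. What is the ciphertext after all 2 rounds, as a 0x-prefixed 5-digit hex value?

s_0 = plaintext = 0xF1EFA
s_1 = Round(s_0, k_0) = 0x75CA9
s_2 = Round(s_1, k_1) = 0x2B497

0x2B497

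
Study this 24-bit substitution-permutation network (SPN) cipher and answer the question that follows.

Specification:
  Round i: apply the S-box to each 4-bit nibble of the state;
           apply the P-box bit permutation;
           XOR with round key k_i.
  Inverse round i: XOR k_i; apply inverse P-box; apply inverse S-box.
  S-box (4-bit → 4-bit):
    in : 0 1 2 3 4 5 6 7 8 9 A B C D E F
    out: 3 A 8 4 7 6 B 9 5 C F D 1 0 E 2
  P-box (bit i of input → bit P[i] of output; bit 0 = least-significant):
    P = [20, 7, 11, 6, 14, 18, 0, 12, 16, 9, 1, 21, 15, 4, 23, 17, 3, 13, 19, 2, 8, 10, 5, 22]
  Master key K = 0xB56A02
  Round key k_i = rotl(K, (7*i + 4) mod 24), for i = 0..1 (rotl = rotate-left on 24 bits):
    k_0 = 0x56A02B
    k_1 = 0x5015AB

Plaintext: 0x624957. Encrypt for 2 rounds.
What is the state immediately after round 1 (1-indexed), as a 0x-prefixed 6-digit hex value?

s_0 = plaintext = 0x624957
s_1 = Round(s_0, k_0) = 0xA2257C
s_2 = Round(s_1, k_1) = 0x02428D

0xA2257C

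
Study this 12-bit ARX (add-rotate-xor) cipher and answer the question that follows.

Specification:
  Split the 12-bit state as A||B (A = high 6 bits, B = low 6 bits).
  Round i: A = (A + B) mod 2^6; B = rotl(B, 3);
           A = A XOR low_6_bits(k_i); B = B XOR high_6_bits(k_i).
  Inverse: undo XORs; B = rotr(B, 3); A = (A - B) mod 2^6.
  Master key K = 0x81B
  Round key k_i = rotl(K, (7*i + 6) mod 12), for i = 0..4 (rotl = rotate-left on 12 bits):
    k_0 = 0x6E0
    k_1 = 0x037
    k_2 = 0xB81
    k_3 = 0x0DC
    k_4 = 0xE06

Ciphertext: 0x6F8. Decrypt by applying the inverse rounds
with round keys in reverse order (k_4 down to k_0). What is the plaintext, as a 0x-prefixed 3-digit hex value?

s_0 = ciphertext = 0x6F8
s_1 = InvRound(s_0, k_4) = 0x740
s_2 = InvRound(s_1, k_3) = 0xA58
s_3 = InvRound(s_2, k_2) = 0xCB6
s_4 = InvRound(s_3, k_1) = 0x3F6
s_5 = InvRound(s_4, k_0) = 0x0AD

0x0AD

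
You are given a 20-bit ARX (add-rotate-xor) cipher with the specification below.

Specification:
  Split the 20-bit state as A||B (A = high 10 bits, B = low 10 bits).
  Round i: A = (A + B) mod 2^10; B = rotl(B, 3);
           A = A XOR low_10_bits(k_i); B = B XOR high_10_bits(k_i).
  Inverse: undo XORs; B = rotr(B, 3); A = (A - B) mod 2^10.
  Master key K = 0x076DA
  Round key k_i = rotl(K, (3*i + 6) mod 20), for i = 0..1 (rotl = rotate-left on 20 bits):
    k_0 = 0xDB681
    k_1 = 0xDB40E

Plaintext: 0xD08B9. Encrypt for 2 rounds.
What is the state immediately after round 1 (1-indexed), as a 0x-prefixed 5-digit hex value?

s_0 = plaintext = 0xD08B9
s_1 = Round(s_0, k_0) = 0x5EAA4
s_2 = Round(s_1, k_1) = 0x04248

0x5EAA4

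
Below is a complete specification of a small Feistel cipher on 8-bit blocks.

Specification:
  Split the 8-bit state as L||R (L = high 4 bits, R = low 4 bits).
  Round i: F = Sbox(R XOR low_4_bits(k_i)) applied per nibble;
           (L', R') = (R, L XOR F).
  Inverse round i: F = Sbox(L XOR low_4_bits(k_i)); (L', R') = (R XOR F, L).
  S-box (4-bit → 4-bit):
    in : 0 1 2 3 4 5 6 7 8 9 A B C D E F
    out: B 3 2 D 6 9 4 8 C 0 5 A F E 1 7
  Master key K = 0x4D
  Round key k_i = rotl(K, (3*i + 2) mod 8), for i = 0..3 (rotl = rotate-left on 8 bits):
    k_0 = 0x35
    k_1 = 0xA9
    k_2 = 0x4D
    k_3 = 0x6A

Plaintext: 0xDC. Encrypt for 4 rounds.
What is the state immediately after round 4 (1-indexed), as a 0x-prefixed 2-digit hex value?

s_0 = plaintext = 0xDC
s_1 = Round(s_0, k_0) = 0xCD
s_2 = Round(s_1, k_1) = 0xDA
s_3 = Round(s_2, k_2) = 0xA5
s_4 = Round(s_3, k_3) = 0x5D

0x5D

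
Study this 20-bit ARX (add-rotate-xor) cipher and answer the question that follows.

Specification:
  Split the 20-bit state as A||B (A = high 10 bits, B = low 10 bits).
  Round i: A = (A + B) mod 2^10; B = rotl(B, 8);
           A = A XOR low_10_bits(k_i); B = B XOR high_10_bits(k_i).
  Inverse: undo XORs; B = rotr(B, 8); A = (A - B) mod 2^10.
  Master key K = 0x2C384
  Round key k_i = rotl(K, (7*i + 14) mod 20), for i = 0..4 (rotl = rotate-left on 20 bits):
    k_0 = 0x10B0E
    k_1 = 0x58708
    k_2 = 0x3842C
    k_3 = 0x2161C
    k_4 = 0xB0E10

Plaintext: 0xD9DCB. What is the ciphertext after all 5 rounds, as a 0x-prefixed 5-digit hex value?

0x3497A

s_0 = plaintext = 0xD9DCB
s_1 = Round(s_0, k_0) = 0x8F330
s_2 = Round(s_1, k_1) = 0x991AD
s_3 = Round(s_2, k_2) = 0x0F58A
s_4 = Round(s_3, k_3) = 0xF6EE7
s_5 = Round(s_4, k_4) = 0x3497A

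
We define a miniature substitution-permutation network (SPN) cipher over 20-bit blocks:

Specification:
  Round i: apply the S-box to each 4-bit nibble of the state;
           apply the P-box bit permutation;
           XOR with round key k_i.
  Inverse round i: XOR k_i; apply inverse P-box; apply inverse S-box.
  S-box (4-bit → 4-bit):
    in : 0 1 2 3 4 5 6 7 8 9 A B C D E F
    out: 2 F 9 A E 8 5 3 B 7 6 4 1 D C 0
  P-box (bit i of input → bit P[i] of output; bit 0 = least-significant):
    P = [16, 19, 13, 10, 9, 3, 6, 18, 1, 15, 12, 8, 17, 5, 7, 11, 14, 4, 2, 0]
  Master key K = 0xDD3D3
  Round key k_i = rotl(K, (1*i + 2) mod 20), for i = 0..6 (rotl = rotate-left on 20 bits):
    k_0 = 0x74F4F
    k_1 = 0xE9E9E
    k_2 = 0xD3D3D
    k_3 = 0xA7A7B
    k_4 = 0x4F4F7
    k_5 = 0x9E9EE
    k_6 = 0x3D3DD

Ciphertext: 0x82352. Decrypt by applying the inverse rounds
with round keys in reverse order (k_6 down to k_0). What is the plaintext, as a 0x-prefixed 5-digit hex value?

0x3773B

s_0 = ciphertext = 0x82352
s_1 = InvRound(s_0, k_6) = 0xD6909
s_2 = InvRound(s_1, k_5) = 0xEA7EF
s_3 = InvRound(s_2, k_4) = 0x7CE70
s_4 = InvRound(s_3, k_3) = 0x5F931
s_5 = InvRound(s_4, k_2) = 0x6F003
s_6 = InvRound(s_5, k_1) = 0x1EF74
s_7 = InvRound(s_6, k_0) = 0x3773B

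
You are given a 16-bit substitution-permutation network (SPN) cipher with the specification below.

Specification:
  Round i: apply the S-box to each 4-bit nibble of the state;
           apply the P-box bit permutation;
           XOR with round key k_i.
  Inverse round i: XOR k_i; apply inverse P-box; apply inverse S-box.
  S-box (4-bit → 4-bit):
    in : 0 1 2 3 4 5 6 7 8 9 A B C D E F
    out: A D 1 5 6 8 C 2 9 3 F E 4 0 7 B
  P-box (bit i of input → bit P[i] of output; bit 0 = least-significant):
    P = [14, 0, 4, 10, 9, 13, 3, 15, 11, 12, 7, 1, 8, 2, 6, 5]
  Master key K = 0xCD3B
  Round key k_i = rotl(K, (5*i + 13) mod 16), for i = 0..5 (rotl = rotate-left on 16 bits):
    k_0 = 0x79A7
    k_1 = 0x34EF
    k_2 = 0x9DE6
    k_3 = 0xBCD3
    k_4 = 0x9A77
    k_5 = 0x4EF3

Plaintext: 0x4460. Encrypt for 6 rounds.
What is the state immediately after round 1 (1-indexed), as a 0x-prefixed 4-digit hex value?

0xED6A

s_0 = plaintext = 0x4460
s_1 = Round(s_0, k_0) = 0xED6A
s_2 = Round(s_1, k_1) = 0xF1B2
s_3 = Round(s_2, k_2) = 0x7448
s_4 = Round(s_3, k_3) = 0xC85F
s_5 = Round(s_4, k_4) = 0x5634
s_6 = Round(s_5, k_5) = 0x4C48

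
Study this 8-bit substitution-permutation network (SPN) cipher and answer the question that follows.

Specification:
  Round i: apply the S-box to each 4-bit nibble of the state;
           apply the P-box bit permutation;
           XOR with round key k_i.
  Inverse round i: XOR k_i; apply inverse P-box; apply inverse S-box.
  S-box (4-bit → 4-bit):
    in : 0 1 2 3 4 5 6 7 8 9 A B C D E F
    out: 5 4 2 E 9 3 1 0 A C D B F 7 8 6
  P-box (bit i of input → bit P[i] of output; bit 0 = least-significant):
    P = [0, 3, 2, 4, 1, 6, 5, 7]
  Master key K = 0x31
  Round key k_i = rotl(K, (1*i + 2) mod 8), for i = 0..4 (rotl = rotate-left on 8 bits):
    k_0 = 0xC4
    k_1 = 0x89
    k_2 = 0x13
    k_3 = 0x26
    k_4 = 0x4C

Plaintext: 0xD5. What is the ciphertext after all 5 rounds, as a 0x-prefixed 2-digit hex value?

s_0 = plaintext = 0xD5
s_1 = Round(s_0, k_0) = 0xAF
s_2 = Round(s_1, k_1) = 0x27
s_3 = Round(s_2, k_2) = 0x53
s_4 = Round(s_3, k_3) = 0x78
s_5 = Round(s_4, k_4) = 0x54

0x54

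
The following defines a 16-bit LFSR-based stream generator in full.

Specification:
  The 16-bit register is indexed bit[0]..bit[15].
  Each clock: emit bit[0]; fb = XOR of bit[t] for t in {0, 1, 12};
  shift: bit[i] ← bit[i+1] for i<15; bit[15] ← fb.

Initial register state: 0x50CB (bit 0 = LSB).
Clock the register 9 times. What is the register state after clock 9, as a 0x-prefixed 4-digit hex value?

0x8DA8

reg_0 = 0x50CB
clock 1: out=1, reg = 0xA865
clock 2: out=1, reg = 0xD432
clock 3: out=0, reg = 0x6A19
clock 4: out=1, reg = 0xB50C
clock 5: out=0, reg = 0xDA86
clock 6: out=0, reg = 0x6D43
clock 7: out=1, reg = 0x36A1
clock 8: out=1, reg = 0x1B50
clock 9: out=0, reg = 0x8DA8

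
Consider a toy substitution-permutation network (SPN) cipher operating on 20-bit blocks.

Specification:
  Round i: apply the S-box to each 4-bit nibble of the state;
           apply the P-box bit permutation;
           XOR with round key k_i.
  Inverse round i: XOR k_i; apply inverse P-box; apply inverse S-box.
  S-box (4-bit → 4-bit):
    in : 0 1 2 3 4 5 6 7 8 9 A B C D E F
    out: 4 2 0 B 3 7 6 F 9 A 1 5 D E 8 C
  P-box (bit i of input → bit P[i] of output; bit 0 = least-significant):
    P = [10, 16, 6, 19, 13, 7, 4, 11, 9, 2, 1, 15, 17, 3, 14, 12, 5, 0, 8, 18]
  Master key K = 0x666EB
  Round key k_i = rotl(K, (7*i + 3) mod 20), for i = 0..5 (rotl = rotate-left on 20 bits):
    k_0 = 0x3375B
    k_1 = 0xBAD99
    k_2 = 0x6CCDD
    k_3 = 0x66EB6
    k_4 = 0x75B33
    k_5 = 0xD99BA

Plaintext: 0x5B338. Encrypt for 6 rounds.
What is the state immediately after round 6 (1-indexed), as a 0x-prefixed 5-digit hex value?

s_0 = plaintext = 0x5B338
s_1 = Round(s_0, k_0) = 0x9D8FE
s_2 = Round(s_1, k_1) = 0x77780
s_3 = Round(s_2, k_2) = 0x037B2
s_4 = Round(s_3, k_3) = 0x4DDA8
s_5 = Round(s_4, k_4) = 0xFAF1C
s_6 = Round(s_5, k_5) = 0x31C78

0x31C78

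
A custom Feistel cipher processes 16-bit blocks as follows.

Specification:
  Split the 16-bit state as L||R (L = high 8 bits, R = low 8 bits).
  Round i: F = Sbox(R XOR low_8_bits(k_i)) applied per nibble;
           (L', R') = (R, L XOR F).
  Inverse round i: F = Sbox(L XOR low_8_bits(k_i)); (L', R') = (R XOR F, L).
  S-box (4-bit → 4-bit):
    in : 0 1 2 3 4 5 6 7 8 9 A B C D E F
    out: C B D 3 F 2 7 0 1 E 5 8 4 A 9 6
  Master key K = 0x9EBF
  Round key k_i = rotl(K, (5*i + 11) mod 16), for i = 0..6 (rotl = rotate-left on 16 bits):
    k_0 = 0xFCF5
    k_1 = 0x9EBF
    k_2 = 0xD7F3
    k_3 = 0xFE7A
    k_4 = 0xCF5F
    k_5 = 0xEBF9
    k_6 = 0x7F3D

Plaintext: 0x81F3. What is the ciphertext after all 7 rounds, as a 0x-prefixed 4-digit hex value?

0x0A33

s_0 = plaintext = 0x81F3
s_1 = Round(s_0, k_0) = 0xF346
s_2 = Round(s_1, k_1) = 0x469D
s_3 = Round(s_2, k_2) = 0x9D3F
s_4 = Round(s_3, k_3) = 0x3F6F
s_5 = Round(s_4, k_4) = 0x6F03
s_6 = Round(s_5, k_5) = 0x030A
s_7 = Round(s_6, k_6) = 0x0A33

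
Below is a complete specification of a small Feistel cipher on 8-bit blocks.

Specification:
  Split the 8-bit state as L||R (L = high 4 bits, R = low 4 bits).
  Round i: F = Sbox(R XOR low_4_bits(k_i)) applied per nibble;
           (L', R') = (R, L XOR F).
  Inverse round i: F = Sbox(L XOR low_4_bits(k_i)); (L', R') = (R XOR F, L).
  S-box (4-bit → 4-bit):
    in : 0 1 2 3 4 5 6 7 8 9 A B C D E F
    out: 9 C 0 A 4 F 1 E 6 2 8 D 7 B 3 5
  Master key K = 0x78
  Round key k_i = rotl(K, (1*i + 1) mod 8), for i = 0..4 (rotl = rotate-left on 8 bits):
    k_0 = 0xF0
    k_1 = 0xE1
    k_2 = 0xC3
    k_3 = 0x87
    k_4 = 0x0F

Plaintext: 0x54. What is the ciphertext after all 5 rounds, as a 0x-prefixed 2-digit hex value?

0x29

s_0 = plaintext = 0x54
s_1 = Round(s_0, k_0) = 0x41
s_2 = Round(s_1, k_1) = 0x1D
s_3 = Round(s_2, k_2) = 0xD2
s_4 = Round(s_3, k_3) = 0x22
s_5 = Round(s_4, k_4) = 0x29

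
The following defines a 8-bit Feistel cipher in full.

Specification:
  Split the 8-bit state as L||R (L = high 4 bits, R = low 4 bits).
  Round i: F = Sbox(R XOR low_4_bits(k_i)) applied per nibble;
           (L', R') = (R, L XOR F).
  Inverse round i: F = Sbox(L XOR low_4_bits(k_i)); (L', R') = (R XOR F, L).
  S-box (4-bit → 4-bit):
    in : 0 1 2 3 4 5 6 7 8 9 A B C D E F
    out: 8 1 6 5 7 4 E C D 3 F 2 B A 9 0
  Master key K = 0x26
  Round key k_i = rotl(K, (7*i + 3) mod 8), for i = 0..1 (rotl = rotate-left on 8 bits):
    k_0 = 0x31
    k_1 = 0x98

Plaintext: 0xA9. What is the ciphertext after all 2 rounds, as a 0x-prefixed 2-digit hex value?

s_0 = plaintext = 0xA9
s_1 = Round(s_0, k_0) = 0x97
s_2 = Round(s_1, k_1) = 0x79

0x79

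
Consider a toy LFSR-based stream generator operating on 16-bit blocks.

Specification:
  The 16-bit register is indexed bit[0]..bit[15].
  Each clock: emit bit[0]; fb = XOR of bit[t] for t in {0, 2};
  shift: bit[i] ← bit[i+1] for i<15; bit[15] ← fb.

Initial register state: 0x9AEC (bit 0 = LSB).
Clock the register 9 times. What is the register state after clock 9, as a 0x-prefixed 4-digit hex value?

reg_0 = 0x9AEC
clock 1: out=0, reg = 0xCD76
clock 2: out=0, reg = 0xE6BB
clock 3: out=1, reg = 0xF35D
clock 4: out=1, reg = 0x79AE
clock 5: out=0, reg = 0xBCD7
clock 6: out=1, reg = 0x5E6B
clock 7: out=1, reg = 0xAF35
clock 8: out=1, reg = 0x579A
clock 9: out=0, reg = 0x2BCD

0x2BCD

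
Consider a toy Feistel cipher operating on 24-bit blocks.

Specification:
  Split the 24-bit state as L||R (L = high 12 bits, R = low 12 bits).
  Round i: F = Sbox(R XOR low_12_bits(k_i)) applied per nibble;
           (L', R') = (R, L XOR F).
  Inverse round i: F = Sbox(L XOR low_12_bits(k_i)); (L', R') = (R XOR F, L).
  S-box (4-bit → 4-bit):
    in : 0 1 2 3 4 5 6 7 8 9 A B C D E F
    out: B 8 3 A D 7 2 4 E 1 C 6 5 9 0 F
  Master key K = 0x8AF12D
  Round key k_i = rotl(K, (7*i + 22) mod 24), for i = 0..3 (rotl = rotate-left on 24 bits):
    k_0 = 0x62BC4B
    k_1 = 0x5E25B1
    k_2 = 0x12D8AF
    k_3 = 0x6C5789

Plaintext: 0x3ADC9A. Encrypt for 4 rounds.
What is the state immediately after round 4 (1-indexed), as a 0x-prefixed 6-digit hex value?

s_0 = plaintext = 0x3ADC9A
s_1 = Round(s_0, k_0) = 0xC9A835
s_2 = Round(s_1, k_1) = 0x835577
s_3 = Round(s_2, k_2) = 0x5771AB
s_4 = Round(s_3, k_3) = 0x1AB744

0x1AB744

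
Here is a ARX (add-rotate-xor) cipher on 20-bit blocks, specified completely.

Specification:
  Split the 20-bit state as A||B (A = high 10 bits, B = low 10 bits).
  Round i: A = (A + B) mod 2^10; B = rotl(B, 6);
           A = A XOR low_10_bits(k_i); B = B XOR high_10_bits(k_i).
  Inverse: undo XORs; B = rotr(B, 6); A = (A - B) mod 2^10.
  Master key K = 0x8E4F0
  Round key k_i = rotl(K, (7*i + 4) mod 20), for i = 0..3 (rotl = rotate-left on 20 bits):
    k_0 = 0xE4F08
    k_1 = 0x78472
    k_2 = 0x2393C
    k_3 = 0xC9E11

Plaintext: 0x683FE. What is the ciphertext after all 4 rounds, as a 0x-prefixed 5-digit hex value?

s_0 = plaintext = 0x683FE
s_1 = Round(s_0, k_0) = 0xA582C
s_2 = Round(s_1, k_1) = 0xAC2E3
s_3 = Round(s_2, k_2) = 0x2BC60
s_4 = Round(s_3, k_3) = 0xC7B21

0xC7B21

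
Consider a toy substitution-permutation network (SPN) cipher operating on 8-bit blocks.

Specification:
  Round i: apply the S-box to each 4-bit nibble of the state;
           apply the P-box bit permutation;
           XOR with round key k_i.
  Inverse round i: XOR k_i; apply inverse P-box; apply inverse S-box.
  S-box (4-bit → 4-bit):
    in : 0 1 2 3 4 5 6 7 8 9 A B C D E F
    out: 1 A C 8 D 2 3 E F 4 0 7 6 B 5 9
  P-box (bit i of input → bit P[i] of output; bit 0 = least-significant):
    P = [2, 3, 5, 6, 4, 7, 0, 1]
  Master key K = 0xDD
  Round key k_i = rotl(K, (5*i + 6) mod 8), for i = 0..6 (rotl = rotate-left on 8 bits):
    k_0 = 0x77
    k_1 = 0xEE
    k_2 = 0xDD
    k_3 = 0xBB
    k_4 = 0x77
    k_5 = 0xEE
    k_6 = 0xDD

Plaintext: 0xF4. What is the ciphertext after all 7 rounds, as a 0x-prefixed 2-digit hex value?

0xDE

s_0 = plaintext = 0xF4
s_1 = Round(s_0, k_0) = 0x01
s_2 = Round(s_1, k_1) = 0xB6
s_3 = Round(s_2, k_2) = 0x40
s_4 = Round(s_3, k_3) = 0xAC
s_5 = Round(s_4, k_4) = 0x5F
s_6 = Round(s_5, k_5) = 0x2A
s_7 = Round(s_6, k_6) = 0xDE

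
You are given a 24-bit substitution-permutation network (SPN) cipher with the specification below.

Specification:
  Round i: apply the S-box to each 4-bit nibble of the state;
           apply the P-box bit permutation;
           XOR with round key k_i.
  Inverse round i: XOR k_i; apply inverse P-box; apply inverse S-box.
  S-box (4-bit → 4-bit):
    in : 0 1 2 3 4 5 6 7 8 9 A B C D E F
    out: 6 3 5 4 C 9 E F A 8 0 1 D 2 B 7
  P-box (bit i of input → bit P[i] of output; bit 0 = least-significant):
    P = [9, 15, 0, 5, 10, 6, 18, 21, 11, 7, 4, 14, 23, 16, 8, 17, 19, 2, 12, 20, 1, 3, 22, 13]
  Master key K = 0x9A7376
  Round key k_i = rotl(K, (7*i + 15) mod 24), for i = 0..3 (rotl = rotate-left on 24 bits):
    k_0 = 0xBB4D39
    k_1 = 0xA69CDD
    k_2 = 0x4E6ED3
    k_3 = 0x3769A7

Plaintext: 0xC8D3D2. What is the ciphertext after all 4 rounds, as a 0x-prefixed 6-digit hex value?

0x58D347

s_0 = plaintext = 0xC8D3D2
s_1 = Round(s_0, k_0) = 0xEA6F6E
s_2 = Round(s_1, k_1) = 0x813727
s_3 = Round(s_2, k_2) = 0x42816E
s_4 = Round(s_3, k_3) = 0x58D347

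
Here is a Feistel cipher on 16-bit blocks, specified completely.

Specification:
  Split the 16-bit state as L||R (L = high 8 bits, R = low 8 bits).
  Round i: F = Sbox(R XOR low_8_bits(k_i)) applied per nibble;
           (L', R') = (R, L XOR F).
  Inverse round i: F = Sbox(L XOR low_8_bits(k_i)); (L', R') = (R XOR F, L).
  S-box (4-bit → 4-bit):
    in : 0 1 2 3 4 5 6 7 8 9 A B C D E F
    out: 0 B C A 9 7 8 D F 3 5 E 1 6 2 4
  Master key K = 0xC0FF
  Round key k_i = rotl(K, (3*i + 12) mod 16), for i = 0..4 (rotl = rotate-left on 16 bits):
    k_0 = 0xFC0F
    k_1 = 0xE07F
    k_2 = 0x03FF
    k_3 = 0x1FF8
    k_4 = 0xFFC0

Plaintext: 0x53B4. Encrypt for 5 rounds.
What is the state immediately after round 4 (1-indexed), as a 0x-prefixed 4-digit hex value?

s_0 = plaintext = 0x53B4
s_1 = Round(s_0, k_0) = 0xB4BD
s_2 = Round(s_1, k_1) = 0xBDA8
s_3 = Round(s_2, k_2) = 0xA8C0
s_4 = Round(s_3, k_3) = 0xC007
s_5 = Round(s_4, k_4) = 0x07DD

0xC007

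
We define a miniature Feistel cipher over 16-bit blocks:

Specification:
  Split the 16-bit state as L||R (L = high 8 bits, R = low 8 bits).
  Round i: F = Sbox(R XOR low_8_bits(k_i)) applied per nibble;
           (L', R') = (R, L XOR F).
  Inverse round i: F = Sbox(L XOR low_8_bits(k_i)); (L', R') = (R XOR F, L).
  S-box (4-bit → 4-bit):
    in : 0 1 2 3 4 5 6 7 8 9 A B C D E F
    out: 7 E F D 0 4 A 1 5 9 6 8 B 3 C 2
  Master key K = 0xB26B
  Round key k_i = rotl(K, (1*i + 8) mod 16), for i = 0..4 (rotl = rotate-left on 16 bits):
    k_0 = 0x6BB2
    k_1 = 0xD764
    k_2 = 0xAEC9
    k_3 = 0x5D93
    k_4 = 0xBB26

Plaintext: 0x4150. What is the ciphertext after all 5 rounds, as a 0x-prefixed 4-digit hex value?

s_0 = plaintext = 0x4150
s_1 = Round(s_0, k_0) = 0x508E
s_2 = Round(s_1, k_1) = 0x8E96
s_3 = Round(s_2, k_2) = 0x96CC
s_4 = Round(s_3, k_3) = 0xCCD4
s_5 = Round(s_4, k_4) = 0xD4E3

0xD4E3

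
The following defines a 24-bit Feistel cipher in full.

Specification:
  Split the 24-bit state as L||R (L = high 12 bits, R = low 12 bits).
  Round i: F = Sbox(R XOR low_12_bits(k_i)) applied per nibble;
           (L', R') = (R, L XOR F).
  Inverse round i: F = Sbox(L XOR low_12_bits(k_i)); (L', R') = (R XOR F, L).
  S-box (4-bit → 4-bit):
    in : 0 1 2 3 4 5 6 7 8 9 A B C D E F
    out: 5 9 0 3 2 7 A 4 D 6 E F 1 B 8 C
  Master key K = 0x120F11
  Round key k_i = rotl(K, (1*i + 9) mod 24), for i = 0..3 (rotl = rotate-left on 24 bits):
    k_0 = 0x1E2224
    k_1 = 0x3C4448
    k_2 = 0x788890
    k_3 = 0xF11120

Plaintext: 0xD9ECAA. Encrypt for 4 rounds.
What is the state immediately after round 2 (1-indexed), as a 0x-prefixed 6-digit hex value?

s_0 = plaintext = 0xD9ECAA
s_1 = Round(s_0, k_0) = 0xCAA546
s_2 = Round(s_1, k_1) = 0x5465F2
s_3 = Round(s_2, k_2) = 0x5F2EE6
s_4 = Round(s_3, k_3) = 0xEE69E8

0x5465F2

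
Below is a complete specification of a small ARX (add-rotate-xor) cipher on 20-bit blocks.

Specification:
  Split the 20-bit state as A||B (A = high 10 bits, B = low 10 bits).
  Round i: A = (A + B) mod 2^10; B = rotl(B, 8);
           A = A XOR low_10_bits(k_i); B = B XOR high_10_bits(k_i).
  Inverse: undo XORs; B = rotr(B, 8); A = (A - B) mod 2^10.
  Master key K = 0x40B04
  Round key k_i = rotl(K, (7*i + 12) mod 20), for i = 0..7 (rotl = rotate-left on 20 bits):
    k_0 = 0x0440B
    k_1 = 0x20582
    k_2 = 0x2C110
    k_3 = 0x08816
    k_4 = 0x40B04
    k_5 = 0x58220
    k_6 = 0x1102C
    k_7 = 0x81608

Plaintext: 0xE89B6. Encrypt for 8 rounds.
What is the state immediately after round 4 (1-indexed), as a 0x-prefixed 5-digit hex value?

0x8938F

s_0 = plaintext = 0xE89B6
s_1 = Round(s_0, k_0) = 0x54E7C
s_2 = Round(s_1, k_1) = 0x9341E
s_3 = Round(s_2, k_2) = 0xDEEB7
s_4 = Round(s_3, k_3) = 0x8938F
s_5 = Round(s_4, k_4) = 0xADEE1
s_6 = Round(s_5, k_5) = 0xEE0D8
s_7 = Round(s_6, k_6) = 0x2F072
s_8 = Round(s_7, k_7) = 0xC9819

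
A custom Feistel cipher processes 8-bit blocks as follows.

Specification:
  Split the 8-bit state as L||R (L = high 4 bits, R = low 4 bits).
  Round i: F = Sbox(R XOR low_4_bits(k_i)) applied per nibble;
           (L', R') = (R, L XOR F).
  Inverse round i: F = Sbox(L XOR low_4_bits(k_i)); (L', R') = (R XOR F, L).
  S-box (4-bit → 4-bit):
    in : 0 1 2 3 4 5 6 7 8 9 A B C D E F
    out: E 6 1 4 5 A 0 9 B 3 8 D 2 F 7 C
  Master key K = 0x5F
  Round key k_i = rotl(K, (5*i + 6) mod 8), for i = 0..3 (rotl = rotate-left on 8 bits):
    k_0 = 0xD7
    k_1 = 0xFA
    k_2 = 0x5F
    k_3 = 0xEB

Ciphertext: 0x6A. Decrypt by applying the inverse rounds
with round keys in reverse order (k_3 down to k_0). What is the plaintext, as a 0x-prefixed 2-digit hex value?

s_0 = ciphertext = 0x6A
s_1 = InvRound(s_0, k_3) = 0x56
s_2 = InvRound(s_1, k_2) = 0xE5
s_3 = InvRound(s_2, k_1) = 0x0E
s_4 = InvRound(s_3, k_0) = 0x70

0x70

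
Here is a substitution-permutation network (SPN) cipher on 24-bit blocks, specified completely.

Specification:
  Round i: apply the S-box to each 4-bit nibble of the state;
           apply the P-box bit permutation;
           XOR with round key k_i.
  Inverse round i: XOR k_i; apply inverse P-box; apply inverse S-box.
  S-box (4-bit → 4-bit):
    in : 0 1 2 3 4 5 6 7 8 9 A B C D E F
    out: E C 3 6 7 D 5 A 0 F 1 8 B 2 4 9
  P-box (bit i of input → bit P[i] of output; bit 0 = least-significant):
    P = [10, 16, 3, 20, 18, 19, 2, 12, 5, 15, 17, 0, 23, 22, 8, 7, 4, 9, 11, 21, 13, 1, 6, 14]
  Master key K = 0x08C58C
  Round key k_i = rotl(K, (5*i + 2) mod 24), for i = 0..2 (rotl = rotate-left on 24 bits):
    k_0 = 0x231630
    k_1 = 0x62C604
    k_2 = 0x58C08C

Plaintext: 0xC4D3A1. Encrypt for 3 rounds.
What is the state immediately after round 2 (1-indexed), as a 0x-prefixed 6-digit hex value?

0xCE0AB7

s_0 = plaintext = 0xC4D3A1
s_1 = Round(s_0, k_0) = 0x75FC2A
s_2 = Round(s_1, k_1) = 0xCE0AB7
s_3 = Round(s_2, k_2) = 0x09B92E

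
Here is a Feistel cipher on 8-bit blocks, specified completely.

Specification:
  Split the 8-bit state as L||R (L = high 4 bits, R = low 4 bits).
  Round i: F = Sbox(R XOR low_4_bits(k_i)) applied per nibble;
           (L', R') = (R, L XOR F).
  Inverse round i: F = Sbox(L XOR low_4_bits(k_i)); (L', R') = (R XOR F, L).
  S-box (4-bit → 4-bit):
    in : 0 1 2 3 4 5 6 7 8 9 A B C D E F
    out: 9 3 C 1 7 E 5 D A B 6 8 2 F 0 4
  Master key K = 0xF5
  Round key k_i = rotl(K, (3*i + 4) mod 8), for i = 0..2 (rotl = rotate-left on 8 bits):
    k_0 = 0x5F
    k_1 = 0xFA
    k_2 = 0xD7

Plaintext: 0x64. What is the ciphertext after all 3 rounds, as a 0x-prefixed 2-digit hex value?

0x39

s_0 = plaintext = 0x64
s_1 = Round(s_0, k_0) = 0x4E
s_2 = Round(s_1, k_1) = 0xE3
s_3 = Round(s_2, k_2) = 0x39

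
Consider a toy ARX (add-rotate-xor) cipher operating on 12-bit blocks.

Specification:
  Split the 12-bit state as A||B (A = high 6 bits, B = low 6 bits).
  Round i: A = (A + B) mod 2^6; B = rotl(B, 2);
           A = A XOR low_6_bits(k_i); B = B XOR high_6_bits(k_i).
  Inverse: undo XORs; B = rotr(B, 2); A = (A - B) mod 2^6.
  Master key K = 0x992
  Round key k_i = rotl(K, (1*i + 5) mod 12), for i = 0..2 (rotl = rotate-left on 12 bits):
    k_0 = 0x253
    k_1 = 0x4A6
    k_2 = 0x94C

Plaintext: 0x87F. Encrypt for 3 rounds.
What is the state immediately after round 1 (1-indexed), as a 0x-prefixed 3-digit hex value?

s_0 = plaintext = 0x87F
s_1 = Round(s_0, k_0) = 0xCF6
s_2 = Round(s_1, k_1) = 0x3C9
s_3 = Round(s_2, k_2) = 0x501

0xCF6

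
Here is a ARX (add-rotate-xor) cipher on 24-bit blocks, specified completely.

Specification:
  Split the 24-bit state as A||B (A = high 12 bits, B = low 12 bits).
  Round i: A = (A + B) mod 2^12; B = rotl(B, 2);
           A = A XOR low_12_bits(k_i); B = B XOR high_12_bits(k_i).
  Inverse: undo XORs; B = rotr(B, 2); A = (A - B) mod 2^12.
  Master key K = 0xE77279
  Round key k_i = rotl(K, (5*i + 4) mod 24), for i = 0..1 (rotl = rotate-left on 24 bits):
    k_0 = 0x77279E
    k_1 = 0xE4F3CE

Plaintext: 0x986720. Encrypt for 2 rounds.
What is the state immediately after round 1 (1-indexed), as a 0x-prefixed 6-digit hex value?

s_0 = plaintext = 0x986720
s_1 = Round(s_0, k_0) = 0x738BF3
s_2 = Round(s_1, k_1) = 0x0E5181

0x738BF3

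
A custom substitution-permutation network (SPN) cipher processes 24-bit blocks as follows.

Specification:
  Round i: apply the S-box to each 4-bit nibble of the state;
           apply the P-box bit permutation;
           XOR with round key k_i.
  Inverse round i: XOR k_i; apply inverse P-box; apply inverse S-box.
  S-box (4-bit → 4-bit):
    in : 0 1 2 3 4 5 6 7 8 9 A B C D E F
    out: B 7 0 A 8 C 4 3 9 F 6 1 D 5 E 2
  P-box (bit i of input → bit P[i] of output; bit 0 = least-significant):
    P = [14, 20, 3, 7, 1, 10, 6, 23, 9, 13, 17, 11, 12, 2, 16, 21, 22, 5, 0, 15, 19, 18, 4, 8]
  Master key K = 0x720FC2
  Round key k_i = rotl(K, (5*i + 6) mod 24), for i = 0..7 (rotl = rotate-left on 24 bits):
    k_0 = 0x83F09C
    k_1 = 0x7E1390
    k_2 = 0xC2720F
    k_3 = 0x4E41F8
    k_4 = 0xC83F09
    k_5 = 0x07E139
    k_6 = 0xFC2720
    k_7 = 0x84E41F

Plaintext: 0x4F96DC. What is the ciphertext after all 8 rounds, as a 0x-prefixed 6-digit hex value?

s_0 = plaintext = 0x4F96DC
s_1 = Round(s_0, k_0) = 0xA0A172
s_2 = Round(s_1, k_1) = 0x39B5A6
s_3 = Round(s_2, k_2) = 0x84EF66
s_4 = Round(s_3, k_3) = 0x67E0B4
s_5 = Round(s_4, k_4) = 0xA915BF
s_6 = Round(s_5, k_5) = 0x50790E
s_7 = Round(s_6, k_6) = 0x2E989E
s_8 = Round(s_7, k_7) = 0x357AF0

0x357AF0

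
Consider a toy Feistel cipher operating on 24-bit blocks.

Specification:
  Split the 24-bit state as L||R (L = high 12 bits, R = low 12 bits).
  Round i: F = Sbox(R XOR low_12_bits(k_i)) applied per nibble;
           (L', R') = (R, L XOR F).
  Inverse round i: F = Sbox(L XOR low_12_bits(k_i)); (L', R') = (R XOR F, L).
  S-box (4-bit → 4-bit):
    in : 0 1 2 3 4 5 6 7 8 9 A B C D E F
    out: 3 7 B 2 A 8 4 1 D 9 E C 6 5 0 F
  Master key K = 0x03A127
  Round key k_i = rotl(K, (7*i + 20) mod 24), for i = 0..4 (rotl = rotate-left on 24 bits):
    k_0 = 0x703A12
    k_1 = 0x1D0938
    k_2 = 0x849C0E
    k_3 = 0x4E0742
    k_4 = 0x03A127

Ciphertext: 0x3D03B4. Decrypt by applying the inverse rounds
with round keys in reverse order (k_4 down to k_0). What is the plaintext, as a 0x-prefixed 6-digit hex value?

0xE477FA

s_0 = ciphertext = 0x3D03B4
s_1 = InvRound(s_0, k_4) = 0x8453D0
s_2 = InvRound(s_1, k_3) = 0xCE1845
s_3 = InvRound(s_2, k_2) = 0xB4ACE1
s_4 = InvRound(s_3, k_1) = 0x7FAB4A
s_5 = InvRound(s_4, k_0) = 0xE477FA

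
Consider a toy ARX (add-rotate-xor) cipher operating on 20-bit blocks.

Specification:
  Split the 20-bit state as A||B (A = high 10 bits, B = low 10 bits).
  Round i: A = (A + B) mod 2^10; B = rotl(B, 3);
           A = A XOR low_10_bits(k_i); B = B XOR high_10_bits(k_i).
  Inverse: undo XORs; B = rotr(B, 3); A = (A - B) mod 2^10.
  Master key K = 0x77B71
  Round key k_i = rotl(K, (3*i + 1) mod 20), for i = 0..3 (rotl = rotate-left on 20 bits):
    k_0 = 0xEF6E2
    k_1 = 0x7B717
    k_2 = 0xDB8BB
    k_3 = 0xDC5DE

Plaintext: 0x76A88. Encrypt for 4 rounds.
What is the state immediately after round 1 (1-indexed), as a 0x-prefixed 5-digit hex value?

0xA03F8

s_0 = plaintext = 0x76A88
s_1 = Round(s_0, k_0) = 0xA03F8
s_2 = Round(s_1, k_1) = 0x5BE2A
s_3 = Round(s_2, k_2) = 0xC8A3A
s_4 = Round(s_3, k_3) = 0x20AA5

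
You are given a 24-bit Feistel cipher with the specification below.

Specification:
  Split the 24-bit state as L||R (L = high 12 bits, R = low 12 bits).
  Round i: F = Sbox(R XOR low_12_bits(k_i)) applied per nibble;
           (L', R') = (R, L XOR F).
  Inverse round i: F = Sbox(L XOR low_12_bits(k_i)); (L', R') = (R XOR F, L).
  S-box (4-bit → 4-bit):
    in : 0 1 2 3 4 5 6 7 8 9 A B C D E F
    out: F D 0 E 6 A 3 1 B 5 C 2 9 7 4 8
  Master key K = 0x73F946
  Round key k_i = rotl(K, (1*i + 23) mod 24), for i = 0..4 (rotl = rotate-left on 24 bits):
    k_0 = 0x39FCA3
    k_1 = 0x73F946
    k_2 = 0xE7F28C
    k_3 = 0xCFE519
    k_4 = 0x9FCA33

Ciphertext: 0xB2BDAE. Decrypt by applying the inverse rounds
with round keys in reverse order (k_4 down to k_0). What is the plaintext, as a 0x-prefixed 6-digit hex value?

0x79E023

s_0 = ciphertext = 0xB2BDAE
s_1 = InvRound(s_0, k_4) = 0x075B2B
s_2 = InvRound(s_1, k_3) = 0x112075
s_3 = InvRound(s_2, k_2) = 0xE21112
s_4 = InvRound(s_3, k_1) = 0x023E21
s_5 = InvRound(s_4, k_0) = 0x79E023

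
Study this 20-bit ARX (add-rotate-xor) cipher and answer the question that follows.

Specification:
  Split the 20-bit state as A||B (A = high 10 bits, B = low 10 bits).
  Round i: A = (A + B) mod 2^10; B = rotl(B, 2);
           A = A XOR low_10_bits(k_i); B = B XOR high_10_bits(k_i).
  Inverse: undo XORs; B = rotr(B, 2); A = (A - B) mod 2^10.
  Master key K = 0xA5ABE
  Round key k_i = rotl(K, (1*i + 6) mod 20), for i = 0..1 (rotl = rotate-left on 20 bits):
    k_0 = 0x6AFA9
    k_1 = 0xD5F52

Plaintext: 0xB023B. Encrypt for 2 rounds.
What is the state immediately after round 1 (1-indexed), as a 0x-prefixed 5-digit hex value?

0xD4945

s_0 = plaintext = 0xB023B
s_1 = Round(s_0, k_0) = 0xD4945
s_2 = Round(s_1, k_1) = 0xF1642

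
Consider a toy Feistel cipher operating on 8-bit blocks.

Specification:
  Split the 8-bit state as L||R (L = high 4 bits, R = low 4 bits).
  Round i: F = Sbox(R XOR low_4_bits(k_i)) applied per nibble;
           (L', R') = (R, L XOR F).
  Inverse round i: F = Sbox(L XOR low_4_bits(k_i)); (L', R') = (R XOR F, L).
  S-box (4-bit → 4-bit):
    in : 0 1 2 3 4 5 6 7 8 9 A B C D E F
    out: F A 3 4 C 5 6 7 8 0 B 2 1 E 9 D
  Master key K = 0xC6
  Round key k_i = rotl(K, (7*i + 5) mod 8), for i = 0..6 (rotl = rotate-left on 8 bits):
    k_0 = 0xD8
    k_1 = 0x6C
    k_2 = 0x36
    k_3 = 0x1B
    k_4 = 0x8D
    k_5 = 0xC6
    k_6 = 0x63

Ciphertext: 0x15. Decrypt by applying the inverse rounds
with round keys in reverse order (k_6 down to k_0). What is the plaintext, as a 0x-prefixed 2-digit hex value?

s_0 = ciphertext = 0x15
s_1 = InvRound(s_0, k_6) = 0x61
s_2 = InvRound(s_1, k_5) = 0xE6
s_3 = InvRound(s_2, k_4) = 0x2E
s_4 = InvRound(s_3, k_3) = 0xE2
s_5 = InvRound(s_4, k_2) = 0xAE
s_6 = InvRound(s_5, k_1) = 0x8A
s_7 = InvRound(s_6, k_0) = 0x58

0x58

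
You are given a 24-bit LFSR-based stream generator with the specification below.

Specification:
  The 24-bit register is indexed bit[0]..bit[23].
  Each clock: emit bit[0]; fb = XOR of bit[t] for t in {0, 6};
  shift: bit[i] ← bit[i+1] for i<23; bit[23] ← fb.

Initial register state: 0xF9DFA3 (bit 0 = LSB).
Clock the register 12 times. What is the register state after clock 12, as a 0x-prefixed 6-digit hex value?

reg_0 = 0xF9DFA3
clock 1: out=1, reg = 0xFCEFD1
clock 2: out=1, reg = 0x7E77E8
clock 3: out=0, reg = 0xBF3BF4
clock 4: out=0, reg = 0xDF9DFA
clock 5: out=0, reg = 0xEFCEFD
clock 6: out=1, reg = 0x77E77E
clock 7: out=0, reg = 0xBBF3BF
clock 8: out=1, reg = 0xDDF9DF
clock 9: out=1, reg = 0x6EFCEF
clock 10: out=1, reg = 0x377E77
clock 11: out=1, reg = 0x1BBF3B
clock 12: out=1, reg = 0x8DDF9D

0x8DDF9D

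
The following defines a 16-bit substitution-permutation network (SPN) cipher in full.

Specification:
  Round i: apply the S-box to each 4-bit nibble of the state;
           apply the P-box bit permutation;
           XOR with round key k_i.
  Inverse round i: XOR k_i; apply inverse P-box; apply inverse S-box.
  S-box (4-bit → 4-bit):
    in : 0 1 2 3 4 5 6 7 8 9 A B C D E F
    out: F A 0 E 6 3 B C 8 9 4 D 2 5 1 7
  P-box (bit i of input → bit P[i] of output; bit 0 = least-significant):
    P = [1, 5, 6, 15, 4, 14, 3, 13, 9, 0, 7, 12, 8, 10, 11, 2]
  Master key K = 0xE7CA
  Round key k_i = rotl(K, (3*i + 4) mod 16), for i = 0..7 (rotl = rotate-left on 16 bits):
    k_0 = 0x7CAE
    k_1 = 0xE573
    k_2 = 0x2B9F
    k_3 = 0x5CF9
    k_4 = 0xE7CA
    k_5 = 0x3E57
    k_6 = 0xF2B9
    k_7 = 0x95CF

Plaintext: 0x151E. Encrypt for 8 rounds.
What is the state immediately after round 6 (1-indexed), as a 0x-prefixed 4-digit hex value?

s_0 = plaintext = 0x151E
s_1 = Round(s_0, k_0) = 0x1AA9
s_2 = Round(s_1, k_1) = 0x61FD
s_3 = Round(s_2, k_2) = 0x7EC0
s_4 = Round(s_3, k_3) = 0x969F
s_5 = Round(s_4, k_4) = 0xD4BD
s_6 = Round(s_5, k_5) = 0x178C
s_7 = Round(s_6, k_6) = 0xC61D
s_8 = Round(s_7, k_7) = 0xE38C

0x178C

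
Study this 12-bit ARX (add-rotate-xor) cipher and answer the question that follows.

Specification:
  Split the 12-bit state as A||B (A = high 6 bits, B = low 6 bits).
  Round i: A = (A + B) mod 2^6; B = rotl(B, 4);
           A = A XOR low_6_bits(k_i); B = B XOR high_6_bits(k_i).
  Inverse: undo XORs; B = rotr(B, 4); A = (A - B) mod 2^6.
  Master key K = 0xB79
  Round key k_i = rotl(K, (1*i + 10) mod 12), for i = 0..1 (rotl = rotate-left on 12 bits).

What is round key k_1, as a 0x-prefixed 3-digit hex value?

0xDBC

K = 0xB79
k_0 = rotl(K, (1*0+10) mod 12) = rotl(K, 10) = 0x6DE
k_1 = rotl(K, (1*1+10) mod 12) = rotl(K, 11) = 0xDBC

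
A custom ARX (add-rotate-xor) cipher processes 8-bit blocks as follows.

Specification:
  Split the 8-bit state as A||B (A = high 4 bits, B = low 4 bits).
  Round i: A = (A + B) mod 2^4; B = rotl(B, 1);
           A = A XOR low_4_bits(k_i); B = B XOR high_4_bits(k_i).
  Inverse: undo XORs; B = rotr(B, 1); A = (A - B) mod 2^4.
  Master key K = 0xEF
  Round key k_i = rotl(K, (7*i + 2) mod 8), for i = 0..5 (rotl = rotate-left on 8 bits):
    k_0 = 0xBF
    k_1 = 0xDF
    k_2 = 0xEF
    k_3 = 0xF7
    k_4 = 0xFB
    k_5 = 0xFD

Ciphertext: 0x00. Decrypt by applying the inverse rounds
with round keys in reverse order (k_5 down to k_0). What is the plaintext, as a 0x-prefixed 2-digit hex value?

s_0 = ciphertext = 0x00
s_1 = InvRound(s_0, k_5) = 0xEF
s_2 = InvRound(s_1, k_4) = 0x50
s_3 = InvRound(s_2, k_3) = 0x3F
s_4 = InvRound(s_3, k_2) = 0x48
s_5 = InvRound(s_4, k_1) = 0x1A
s_6 = InvRound(s_5, k_0) = 0x68

0x68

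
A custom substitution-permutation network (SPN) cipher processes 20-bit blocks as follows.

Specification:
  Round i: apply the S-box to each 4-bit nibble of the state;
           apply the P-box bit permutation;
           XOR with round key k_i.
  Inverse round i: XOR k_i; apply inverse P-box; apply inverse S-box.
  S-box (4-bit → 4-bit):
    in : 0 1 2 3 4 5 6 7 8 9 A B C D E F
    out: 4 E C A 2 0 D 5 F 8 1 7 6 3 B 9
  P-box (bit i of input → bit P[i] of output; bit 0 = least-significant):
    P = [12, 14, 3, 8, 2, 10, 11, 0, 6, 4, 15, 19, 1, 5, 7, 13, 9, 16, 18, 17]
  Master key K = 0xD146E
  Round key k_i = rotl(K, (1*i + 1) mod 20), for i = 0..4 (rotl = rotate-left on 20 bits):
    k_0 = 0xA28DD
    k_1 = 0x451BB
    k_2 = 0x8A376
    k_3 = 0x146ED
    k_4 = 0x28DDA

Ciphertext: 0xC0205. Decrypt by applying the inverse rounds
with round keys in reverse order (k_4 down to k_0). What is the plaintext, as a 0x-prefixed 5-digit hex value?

0x2F340

s_0 = ciphertext = 0xC0205
s_1 = InvRound(s_0, k_4) = 0x67882
s_2 = InvRound(s_1, k_3) = 0x8EA87
s_3 = InvRound(s_2, k_2) = 0x5CD23
s_4 = InvRound(s_3, k_1) = 0x40CC7
s_5 = InvRound(s_4, k_0) = 0x2F340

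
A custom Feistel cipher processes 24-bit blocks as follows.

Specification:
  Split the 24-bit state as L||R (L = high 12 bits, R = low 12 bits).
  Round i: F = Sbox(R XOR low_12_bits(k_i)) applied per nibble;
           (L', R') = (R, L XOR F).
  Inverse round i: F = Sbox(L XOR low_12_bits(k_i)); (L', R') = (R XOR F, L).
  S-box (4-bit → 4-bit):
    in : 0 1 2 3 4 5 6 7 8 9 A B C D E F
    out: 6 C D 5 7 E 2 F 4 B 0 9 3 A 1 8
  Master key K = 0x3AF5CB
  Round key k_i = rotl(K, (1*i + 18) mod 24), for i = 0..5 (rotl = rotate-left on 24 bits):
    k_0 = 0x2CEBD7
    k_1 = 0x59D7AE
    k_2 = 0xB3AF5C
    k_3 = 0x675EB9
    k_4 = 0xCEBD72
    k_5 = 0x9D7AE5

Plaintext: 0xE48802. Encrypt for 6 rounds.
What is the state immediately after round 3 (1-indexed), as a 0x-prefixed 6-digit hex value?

s_0 = plaintext = 0xE48802
s_1 = Round(s_0, k_0) = 0x802BE6
s_2 = Round(s_1, k_1) = 0xBE6B76
s_3 = Round(s_2, k_2) = 0xB76C36
s_4 = Round(s_3, k_3) = 0xC3663E
s_5 = Round(s_4, k_4) = 0x63E545
s_6 = Round(s_5, k_5) = 0x545E38

0xB76C36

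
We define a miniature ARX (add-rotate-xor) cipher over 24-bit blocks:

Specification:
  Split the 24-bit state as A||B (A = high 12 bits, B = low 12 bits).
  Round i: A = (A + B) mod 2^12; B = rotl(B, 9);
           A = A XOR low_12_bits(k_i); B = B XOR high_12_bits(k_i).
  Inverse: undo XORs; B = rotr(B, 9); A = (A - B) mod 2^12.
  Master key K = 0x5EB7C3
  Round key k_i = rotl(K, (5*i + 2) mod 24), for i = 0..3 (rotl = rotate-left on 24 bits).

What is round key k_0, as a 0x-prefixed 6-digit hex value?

K = 0x5EB7C3
k_0 = rotl(K, (5*0+2) mod 24) = rotl(K, 2) = 0x7ADF0D

0x7ADF0D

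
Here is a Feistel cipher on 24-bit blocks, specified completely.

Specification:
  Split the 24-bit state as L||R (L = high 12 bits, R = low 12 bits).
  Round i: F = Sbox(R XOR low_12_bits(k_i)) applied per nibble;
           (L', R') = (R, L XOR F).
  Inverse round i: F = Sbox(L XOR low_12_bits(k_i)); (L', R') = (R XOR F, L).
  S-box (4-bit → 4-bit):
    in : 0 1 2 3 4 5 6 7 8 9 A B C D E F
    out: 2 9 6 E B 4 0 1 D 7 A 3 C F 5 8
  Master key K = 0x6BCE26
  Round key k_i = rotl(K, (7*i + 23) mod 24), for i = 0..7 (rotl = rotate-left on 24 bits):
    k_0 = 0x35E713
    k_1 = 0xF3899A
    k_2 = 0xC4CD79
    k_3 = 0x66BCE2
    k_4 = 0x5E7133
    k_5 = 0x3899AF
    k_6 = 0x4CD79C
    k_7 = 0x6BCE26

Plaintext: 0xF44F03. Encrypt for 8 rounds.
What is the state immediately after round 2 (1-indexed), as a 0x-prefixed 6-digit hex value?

s_0 = plaintext = 0xF44F03
s_1 = Round(s_0, k_0) = 0xF032D6
s_2 = Round(s_1, k_1) = 0x2D6CBF
s_3 = Round(s_2, k_2) = 0xCBFB16
s_4 = Round(s_3, k_3) = 0xB16D34
s_5 = Round(s_4, k_4) = 0xD34737
s_6 = Round(s_5, k_5) = 0x737849
s_7 = Round(s_6, k_6) = 0x849FC3
s_8 = Round(s_7, k_7) = 0xFC311D

0x2D6CBF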